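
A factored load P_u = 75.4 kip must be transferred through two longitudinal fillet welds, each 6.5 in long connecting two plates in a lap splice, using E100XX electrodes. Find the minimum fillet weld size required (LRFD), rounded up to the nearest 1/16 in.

E100XX → F_EXX = 100 ksi.
Total weld length L = 13 in.
Required throat t_e = P_u / (φ × 0.6 F_EXX × L) = 75.4 / (0.75 × 0.6 × 100 × 13) = 0.1289 in.
Required leg w = t_e / 0.707 = 0.1823 in → use 3/16 in.

w = 3/16 in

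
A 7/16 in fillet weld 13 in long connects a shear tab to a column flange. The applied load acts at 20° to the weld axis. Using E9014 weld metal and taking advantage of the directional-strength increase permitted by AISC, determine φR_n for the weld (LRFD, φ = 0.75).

φR_n ≈ 179 kip

E90XX → F_EXX = 90 ksi.
t_e = 0.707 × 0.4375 = 0.3093 in; A_we = 0.3093 × 13 = 4.021 in².
Directional factor: 1.0 + 0.5 sin^1.5(20°) = 1.1.
F_nw = 0.6 × 90 × 1.1 = 59.4 ksi.
φR_n = 0.75 × 59.4 × 4.021 = 179.1 kip.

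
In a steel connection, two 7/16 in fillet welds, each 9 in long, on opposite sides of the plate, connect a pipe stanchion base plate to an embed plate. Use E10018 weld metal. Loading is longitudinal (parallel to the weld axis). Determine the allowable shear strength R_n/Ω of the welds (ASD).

R_n/Ω ≈ 167 kip

E100XX → F_EXX = 100 ksi.
Effective throat t_e = 0.707 × 0.4375 = 0.3093 in.
Total length L = 18 in; A_we = 0.3093 × 18 = 5.568 in².
F_nw = 0.6 F_EXX = 0.6 × 100 = 60 ksi.
R_n = 60 × 5.568 = 334.1 kip; R_n/Ω = 334.1/2.0 = 167 kip.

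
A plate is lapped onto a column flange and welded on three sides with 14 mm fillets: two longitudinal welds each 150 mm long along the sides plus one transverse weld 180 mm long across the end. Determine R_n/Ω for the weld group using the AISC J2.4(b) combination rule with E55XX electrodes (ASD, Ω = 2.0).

R_n/Ω ≈ 857 kN

E55XX → F_EXX = 550 MPa.
t_e = 0.707 × 14 = 9.898 mm.
R_nwl = 0.6 × 550 × 9.898 × 300 × 10⁻³ = 979.9 kN (longitudinal, 2 welds).
R_nwt = 0.6 × 550 × 9.898 × 180 × 10⁻³ = 587.9 kN (transverse, base value).
(i) R_nwl + R_nwt = 1568 kN; (ii) 0.85 R_nwl + 1.5 R_nwt = 1715 kN.
R_n = max = 1715 kN [governs: (ii)]; R_n/Ω = 857.4 kN.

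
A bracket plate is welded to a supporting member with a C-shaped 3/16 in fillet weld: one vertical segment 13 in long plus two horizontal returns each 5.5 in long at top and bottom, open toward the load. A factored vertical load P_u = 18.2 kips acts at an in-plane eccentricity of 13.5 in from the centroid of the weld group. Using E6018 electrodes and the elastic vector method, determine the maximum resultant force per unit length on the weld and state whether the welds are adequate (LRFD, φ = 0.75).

f_max ≈ 3.13 kip/in; adequate

E60XX → F_EXX = 60 ksi.
Total weld length L_w = 24 in. Treat welds as unit-width lines.
Centroid: x̄ = 2×5.5×2.75 / 24 = 1.26 in from the vertical weld.
Polar moment about centroid: J = I_x + I_y = [13³/12 + 2×5.5×6.5²] + [13×1.26² + 2(5.5³/12 + 5.5×1.49²)] = 720.6 in³.
Direct shear f_v = P/L_w = 18.2 / 24 = 0.7583 kip/in (vertical).
Torsion M = P·e = 18.2 × 13.5 = 245.7 kip·in.
Critical point at (x, y) = (4.24, 6.5) from centroid. f_tx = M·y/J = 2.216 kip/in; f_ty = M·x/J = 1.446 kip/in.
Resultant f_max = √[f_tx² + (f_v + f_ty)²] = √[2.216² + (0.7583 + 1.446)²] = 3.125 kip/in.
Capacity per unit length: φr_n = 0.75 × 0.6 × 60 × (0.707 × 0.1875) = 3.579 kip/in.
3.125 ≤ 3.579 → adequate.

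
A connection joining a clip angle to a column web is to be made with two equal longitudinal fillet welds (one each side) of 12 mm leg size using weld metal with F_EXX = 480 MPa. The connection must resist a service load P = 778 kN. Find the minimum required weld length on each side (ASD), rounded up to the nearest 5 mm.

L = 320 mm on each side

Throat t_e = 0.707 × 12 = 8.484 mm.
r_n/Ω = (0.6 × 480 × 8.484) / 2.0 = 1222 N/mm = 1.222 kN/mm.
L_req = P / (r_n/Ω) = 778 / 1.222 = 636.8 mm total.
Per side: 636.8 / 2 = 318.4 mm.
Round up → use L = 320 mm on each side.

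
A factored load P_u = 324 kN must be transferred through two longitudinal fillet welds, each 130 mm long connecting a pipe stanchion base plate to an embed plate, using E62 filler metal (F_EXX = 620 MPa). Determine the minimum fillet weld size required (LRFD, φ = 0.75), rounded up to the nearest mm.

w = 7 mm

Total weld length L = 260 mm.
Required throat t_e = P_u / (φ × 0.6 F_EXX × L) = 324 / (0.75 × 0.6 × 620 × 260 × 10⁻³) = 4.467 mm.
Required leg w = t_e / 0.707 = 6.318 mm → use 7 mm.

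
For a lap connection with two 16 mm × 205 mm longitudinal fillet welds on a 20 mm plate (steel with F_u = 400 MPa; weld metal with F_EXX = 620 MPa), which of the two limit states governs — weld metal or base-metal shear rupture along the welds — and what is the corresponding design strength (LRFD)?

φR_n ≈ 1290 kN (weld metal governs)

t_e = 0.707 × 16 = 11.31 mm; L = 410 mm.
Weld metal: φR_n = 0.75 × 0.6 × 620 × 11.31 × 410 × 10⁻³ = 1294 kN.
Base metal (shear rupture): φR_n = 0.75 × 0.6 × 400 × 20 × 410 × 10⁻³ = 1476 kN.
Governing: weld metal.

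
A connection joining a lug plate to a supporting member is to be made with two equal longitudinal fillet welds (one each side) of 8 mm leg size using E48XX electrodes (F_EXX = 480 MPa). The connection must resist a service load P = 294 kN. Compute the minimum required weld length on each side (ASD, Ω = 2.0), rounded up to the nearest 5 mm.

Throat t_e = 0.707 × 8 = 5.656 mm.
r_n/Ω = (0.6 × 480 × 5.656) / 2.0 = 814.5 N/mm = 0.8145 kN/mm.
L_req = P / (r_n/Ω) = 294 / 0.8145 = 361 mm total.
Per side: 361 / 2 = 180.5 mm.
Round up → use L = 185 mm on each side.

L = 185 mm on each side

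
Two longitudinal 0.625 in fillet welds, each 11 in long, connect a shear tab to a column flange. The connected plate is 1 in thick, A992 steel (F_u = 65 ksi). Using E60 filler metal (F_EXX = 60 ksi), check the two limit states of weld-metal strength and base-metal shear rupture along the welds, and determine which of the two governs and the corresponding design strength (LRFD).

t_e = 0.707 × 0.625 = 0.4419 in; L = 22 in.
Weld metal: φR_n = 0.75 × 0.6 × 60 × 0.4419 × 22 = 262.5 kip.
Base metal (shear rupture): φR_n = 0.75 × 0.6 × 65 × 1 × 22 = 643.5 kip.
Governing: weld metal.

φR_n ≈ 262 kip (weld metal governs)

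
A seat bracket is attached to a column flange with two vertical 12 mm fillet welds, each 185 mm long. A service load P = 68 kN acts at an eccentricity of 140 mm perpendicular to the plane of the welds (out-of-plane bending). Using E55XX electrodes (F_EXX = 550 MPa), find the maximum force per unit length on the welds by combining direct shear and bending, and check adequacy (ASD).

f_max ≈ 854 N/mm; adequate

L_w = 2 × 185 = 370 mm; section modulus (unit throat) S = 2 × L²/6 = 11410 mm².
Direct shear f_v = P/L_w = 68×10³/370 = 183.8 N/mm.
Moment M = P × e = 68×10³ × 140 = 9520000 N·mm; bending f_b = M/S = 834.5 N/mm.
f_max = √(f_v² + f_b²) = √(183.8² + 834.5²) = 854.5 N/mm.
r_n/Ω = (1/2.0) × 0.6 × 550 × (0.707 × 12) = 1400 N/mm → adequate.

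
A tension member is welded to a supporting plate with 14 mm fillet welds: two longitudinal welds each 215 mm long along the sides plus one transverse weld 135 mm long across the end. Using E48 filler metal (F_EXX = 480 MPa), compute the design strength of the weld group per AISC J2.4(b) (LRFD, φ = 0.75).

φR_n ≈ 1210 kN

t_e = 0.707 × 14 = 9.898 mm.
R_nwl = 0.6 × 480 × 9.898 × 430 × 10⁻³ = 1226 kN (longitudinal, 2 welds).
R_nwt = 0.6 × 480 × 9.898 × 135 × 10⁻³ = 384.8 kN (transverse, base value).
(i) R_nwl + R_nwt = 1611 kN; (ii) 0.85 R_nwl + 1.5 R_nwt = 1619 kN.
R_n = max = 1619 kN [governs: (ii)]; φR_n = 1214 kN.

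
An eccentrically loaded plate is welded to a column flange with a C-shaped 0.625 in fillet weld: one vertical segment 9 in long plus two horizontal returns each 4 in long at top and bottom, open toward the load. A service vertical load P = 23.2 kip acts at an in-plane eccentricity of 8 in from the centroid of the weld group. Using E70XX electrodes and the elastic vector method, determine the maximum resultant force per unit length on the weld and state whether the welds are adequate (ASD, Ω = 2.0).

E70XX → F_EXX = 70 ksi.
Total weld length L_w = 17 in. Treat welds as unit-width lines.
Centroid: x̄ = 2×4×2 / 17 = 0.9412 in from the vertical weld.
Polar moment about centroid: J = I_x + I_y = [9³/12 + 2×4×4.5²] + [9×0.9412² + 2(4³/12 + 4×1.059²)] = 250.4 in³.
Direct shear f_v = P/L_w = 23.2 / 17 = 1.365 kip/in (vertical).
Torsion M = P·e = 23.2 × 8 = 185.6 kip·in.
Critical point at (x, y) = (3.059, 4.5) from centroid. f_tx = M·y/J = 3.336 kip/in; f_ty = M·x/J = 2.268 kip/in.
Resultant f_max = √[f_tx² + (f_v + f_ty)²] = √[3.336² + (1.365 + 2.268)²] = 4.932 kip/in.
Capacity per unit length: r_n/Ω = (1/2.0) × 0.6 × 70 × (0.707 × 0.625) = 9.279 kip/in.
4.932 ≤ 9.279 → adequate.

f_max ≈ 4.93 kip/in; adequate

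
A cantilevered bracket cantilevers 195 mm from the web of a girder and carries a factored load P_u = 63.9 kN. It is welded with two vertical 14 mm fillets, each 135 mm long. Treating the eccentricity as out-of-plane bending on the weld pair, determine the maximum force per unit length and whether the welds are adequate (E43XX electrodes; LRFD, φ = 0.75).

E43XX → F_EXX = 430 MPa.
L_w = 2 × 135 = 270 mm; section modulus (unit throat) S = 2 × L²/6 = 6075 mm².
Direct shear f_v = P/L_w = 63.9×10³/270 = 236.7 N/mm.
Moment M = P × e = 63.9×10³ × 195 = 12460000 N·mm; bending f_b = M/S = 2051 N/mm.
f_max = √(f_v² + f_b²) = √(236.7² + 2051²) = 2065 N/mm.
φr_n = 0.75 × 0.6 × 430 × (0.707 × 14) = 1915 N/mm → NOT adequate.

f_max ≈ 2060 N/mm; NOT adequate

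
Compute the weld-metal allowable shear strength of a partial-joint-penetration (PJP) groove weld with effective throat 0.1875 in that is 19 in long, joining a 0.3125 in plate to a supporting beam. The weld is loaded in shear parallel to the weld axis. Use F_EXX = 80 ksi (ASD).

Effective throat (given) t_e = 0.1875 in.
A_we = 0.1875 × 19 = 3.562 in².
F_nw = 0.6 F_EXX = 48 ksi.
R_n/Ω = (48 × 3.562) / 2.0 = 85.5 kip.

R_n/Ω ≈ 85.5 kip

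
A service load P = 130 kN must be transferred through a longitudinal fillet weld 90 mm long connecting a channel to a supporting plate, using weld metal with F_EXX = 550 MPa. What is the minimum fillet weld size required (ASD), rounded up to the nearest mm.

Total weld length L = 90 mm.
Required throat t_e = P × Ω / (0.6 F_EXX × L) = 130 × 2.0 / (0.6 × 550 × 90 × 10⁻³) = 8.754 mm.
Required leg w = t_e / 0.707 = 12.38 mm → use 13 mm.

w = 13 mm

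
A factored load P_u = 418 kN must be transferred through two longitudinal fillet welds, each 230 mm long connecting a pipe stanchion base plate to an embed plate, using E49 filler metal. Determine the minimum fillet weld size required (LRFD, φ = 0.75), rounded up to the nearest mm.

w = 6 mm

E49XX → F_EXX = 490 MPa.
Total weld length L = 460 mm.
Required throat t_e = P_u / (φ × 0.6 F_EXX × L) = 418 / (0.75 × 0.6 × 490 × 460 × 10⁻³) = 4.121 mm.
Required leg w = t_e / 0.707 = 5.829 mm → use 6 mm.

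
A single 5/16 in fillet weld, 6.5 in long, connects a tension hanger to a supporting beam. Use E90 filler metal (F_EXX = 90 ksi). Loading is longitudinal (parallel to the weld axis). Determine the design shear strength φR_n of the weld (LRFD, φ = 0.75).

φR_n ≈ 58.2 kips

Effective throat t_e = 0.707 × 0.3125 = 0.2209 in.
Total length L = 6.5 in; A_we = 0.2209 × 6.5 = 1.436 in².
F_nw = 0.6 F_EXX = 0.6 × 90 = 54 ksi.
φR_n = 0.75 × 54 × 1.436 = 58.16 kips.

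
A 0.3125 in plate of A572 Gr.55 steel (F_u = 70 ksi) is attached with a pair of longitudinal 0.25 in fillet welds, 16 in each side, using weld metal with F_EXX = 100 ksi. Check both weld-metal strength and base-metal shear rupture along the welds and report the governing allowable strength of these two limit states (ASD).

t_e = 0.707 × 0.25 = 0.1767 in; L = 32 in.
Weld metal: R_n/Ω = (1/2.0) × 0.6 × 100 × 0.1767 × 32 = 169.7 kip.
Base metal (shear rupture): R_n/Ω = (1/2.0) × 0.6 × 70 × 0.3125 × 32 = 210 kip.
Governing: weld metal.

R_n/Ω ≈ 170 kip (weld metal governs)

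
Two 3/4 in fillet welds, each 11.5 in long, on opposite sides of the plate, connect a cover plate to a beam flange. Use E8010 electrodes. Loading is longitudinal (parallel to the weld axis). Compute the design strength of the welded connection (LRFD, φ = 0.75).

E80XX → F_EXX = 80 ksi.
Effective throat t_e = 0.707 × 0.75 = 0.5302 in.
Total length L = 23 in; A_we = 0.5302 × 23 = 12.2 in².
F_nw = 0.6 F_EXX = 0.6 × 80 = 48 ksi.
φR_n = 0.75 × 48 × 12.2 = 439 kip.

φR_n ≈ 439 kip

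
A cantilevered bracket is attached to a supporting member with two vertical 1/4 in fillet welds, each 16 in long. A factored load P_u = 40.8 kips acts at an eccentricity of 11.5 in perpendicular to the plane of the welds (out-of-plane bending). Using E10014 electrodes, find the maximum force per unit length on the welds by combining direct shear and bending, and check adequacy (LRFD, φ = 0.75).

f_max ≈ 5.64 kip/in; adequate

E100XX → F_EXX = 100 ksi.
L_w = 2 × 16 = 32 in; section modulus (unit throat) S = 2 × L²/6 = 85.33 in².
Direct shear f_v = P/L_w = 40.8/32 = 1.275 kip/in.
Moment M = P × e = 40.8 × 11.5 = 469.2 kip·in; bending f_b = M/S = 5.498 kip/in.
f_max = √(f_v² + f_b²) = √(1.275² + 5.498²) = 5.644 kip/in.
φr_n = 0.75 × 0.6 × 100 × (0.707 × 0.25) = 7.954 kip/in → adequate.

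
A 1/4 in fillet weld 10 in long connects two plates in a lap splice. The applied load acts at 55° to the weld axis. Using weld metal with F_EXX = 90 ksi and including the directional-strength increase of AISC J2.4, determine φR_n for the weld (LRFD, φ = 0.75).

φR_n ≈ 98.1 kips

t_e = 0.707 × 0.25 = 0.1767 in; A_we = 0.1767 × 10 = 1.767 in².
Directional factor: 1.0 + 0.5 sin^1.5(55°) = 1.371.
F_nw = 0.6 × 90 × 1.371 = 74.02 ksi.
φR_n = 0.75 × 74.02 × 1.767 = 98.12 kips.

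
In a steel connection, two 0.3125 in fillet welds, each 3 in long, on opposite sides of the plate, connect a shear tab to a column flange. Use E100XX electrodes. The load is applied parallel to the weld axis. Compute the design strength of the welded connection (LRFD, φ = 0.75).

E100XX → F_EXX = 100 ksi.
Effective throat t_e = 0.707 × 0.3125 = 0.2209 in.
Total length L = 6 in; A_we = 0.2209 × 6 = 1.326 in².
F_nw = 0.6 F_EXX = 0.6 × 100 = 60 ksi.
φR_n = 0.75 × 60 × 1.326 = 59.65 kip.

φR_n ≈ 59.7 kip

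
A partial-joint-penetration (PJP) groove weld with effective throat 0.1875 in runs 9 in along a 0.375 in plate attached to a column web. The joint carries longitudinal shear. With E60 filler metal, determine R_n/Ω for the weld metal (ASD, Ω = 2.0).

R_n/Ω ≈ 30.4 kips

E60XX → F_EXX = 60 ksi.
Effective throat (given) t_e = 0.1875 in.
A_we = 0.1875 × 9 = 1.688 in².
F_nw = 0.6 F_EXX = 36 ksi.
R_n/Ω = (36 × 1.688) / 2.0 = 30.38 kips.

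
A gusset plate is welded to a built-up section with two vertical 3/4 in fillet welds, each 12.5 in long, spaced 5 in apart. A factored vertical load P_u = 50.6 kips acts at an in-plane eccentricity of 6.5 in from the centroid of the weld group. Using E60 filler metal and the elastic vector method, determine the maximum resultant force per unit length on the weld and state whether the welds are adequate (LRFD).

E60XX → F_EXX = 60 ksi.
Total weld length L_w = 25 in. Treat welds as unit-width lines.
Polar moment about centroid: J = 2[d³/12 + d(b/2)²] = 2[12.5³/12 + 12.5×2.5²] = 481.8 in³.
Direct shear f_v = P/L_w = 50.6 / 25 = 2.024 kip/in (vertical).
Torsion M = P·e = 50.6 × 6.5 = 328.9 kip·in.
Critical point at (x, y) = (2.5, 6.25) from centroid. f_tx = M·y/J = 4.267 kip/in; f_ty = M·x/J = 1.707 kip/in.
Resultant f_max = √[f_tx² + (f_v + f_ty)²] = √[4.267² + (2.024 + 1.707)²] = 5.668 kip/in.
Capacity per unit length: φr_n = 0.75 × 0.6 × 60 × (0.707 × 0.75) = 14.32 kip/in.
5.668 ≤ 14.32 → adequate.

f_max ≈ 5.67 kip/in; adequate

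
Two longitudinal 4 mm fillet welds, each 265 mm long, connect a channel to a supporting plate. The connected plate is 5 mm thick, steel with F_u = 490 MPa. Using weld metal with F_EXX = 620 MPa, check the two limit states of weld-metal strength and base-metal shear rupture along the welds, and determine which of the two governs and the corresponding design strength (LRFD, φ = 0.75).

φR_n ≈ 418 kN (weld metal governs)

t_e = 0.707 × 4 = 2.828 mm; L = 530 mm.
Weld metal: φR_n = 0.75 × 0.6 × 620 × 2.828 × 530 × 10⁻³ = 418.2 kN.
Base metal (shear rupture): φR_n = 0.75 × 0.6 × 490 × 5 × 530 × 10⁻³ = 584.3 kN.
Governing: weld metal.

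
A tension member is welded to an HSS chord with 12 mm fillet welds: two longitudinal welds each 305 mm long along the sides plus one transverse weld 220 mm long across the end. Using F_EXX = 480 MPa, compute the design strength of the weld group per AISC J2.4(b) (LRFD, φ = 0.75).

φR_n ≈ 1550 kN

t_e = 0.707 × 12 = 8.484 mm.
R_nwl = 0.6 × 480 × 8.484 × 610 × 10⁻³ = 1490 kN (longitudinal, 2 welds).
R_nwt = 0.6 × 480 × 8.484 × 220 × 10⁻³ = 537.5 kN (transverse, base value).
(i) R_nwl + R_nwt = 2028 kN; (ii) 0.85 R_nwl + 1.5 R_nwt = 2073 kN.
R_n = max = 2073 kN [governs: (ii)]; φR_n = 1555 kN.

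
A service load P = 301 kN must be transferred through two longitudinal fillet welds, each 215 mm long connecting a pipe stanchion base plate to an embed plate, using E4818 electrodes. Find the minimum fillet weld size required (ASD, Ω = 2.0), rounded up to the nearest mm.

w = 7 mm

E48XX → F_EXX = 480 MPa.
Total weld length L = 430 mm.
Required throat t_e = P × Ω / (0.6 F_EXX × L) = 301 × 2.0 / (0.6 × 480 × 430 × 10⁻³) = 4.861 mm.
Required leg w = t_e / 0.707 = 6.876 mm → use 7 mm.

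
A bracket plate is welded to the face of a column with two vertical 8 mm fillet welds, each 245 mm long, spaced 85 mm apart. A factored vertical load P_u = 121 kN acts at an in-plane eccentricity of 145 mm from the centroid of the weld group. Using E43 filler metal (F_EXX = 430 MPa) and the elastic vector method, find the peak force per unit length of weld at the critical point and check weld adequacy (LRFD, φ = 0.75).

f_max ≈ 798 N/mm; adequate

Total weld length L_w = 490 mm. Treat welds as unit-width lines.
Polar moment about centroid: J = 2[d³/12 + d(b/2)²] = 2[245³/12 + 245×42.5²] = 3336000 mm³.
Direct shear f_v = P/L_w = 121×10³ / 490 = 246.9 N/mm (vertical).
Torsion M = P·e = 121×10³ × 145 = 17545000 N·mm.
Critical point at (x, y) = (42.5, 122.5) from centroid. f_tx = M·y/J = 644.2 N/mm; f_ty = M·x/J = 223.5 N/mm.
Resultant f_max = √[f_tx² + (f_v + f_ty)²] = √[644.2² + (246.9 + 223.5)²] = 797.7 N/mm.
Capacity per unit length: φr_n = 0.75 × 0.6 × 430 × (0.707 × 8) = 1094 N/mm.
797.7 ≤ 1094 → adequate.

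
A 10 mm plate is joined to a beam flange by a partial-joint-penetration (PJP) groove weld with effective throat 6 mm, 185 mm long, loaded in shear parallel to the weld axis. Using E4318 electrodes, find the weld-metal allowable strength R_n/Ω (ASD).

R_n/Ω ≈ 143 kN

E43XX → F_EXX = 430 MPa.
Effective throat (given) t_e = 6 mm.
A_we = 6 × 185 = 1110 mm².
F_nw = 0.6 F_EXX = 258 MPa.
R_n/Ω = (258 × 1110) / 2.0 × 10⁻³ = 143.2 kN.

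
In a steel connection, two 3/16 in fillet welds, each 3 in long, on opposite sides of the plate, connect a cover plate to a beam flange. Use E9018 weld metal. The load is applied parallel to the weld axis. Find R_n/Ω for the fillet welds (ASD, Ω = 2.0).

E90XX → F_EXX = 90 ksi.
Effective throat t_e = 0.707 × 0.1875 = 0.1326 in.
Total length L = 6 in; A_we = 0.1326 × 6 = 0.7954 in².
F_nw = 0.6 F_EXX = 0.6 × 90 = 54 ksi.
R_n = 54 × 0.7954 = 42.95 kips; R_n/Ω = 42.95/2.0 = 21.48 kips.

R_n/Ω ≈ 21.5 kips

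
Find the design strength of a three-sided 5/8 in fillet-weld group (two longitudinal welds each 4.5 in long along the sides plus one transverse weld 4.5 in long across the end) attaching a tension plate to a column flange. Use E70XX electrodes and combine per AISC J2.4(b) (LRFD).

φR_n ≈ 200 kips

E70XX → F_EXX = 70 ksi.
t_e = 0.707 × 0.625 = 0.4419 in.
R_nwl = 0.6 × 70 × 0.4419 × 9 = 167 kips (longitudinal, 2 welds).
R_nwt = 0.6 × 70 × 0.4419 × 4.5 = 83.51 kips (transverse, base value).
(i) R_nwl + R_nwt = 250.5 kips; (ii) 0.85 R_nwl + 1.5 R_nwt = 267.2 kips.
R_n = max = 267.2 kips [governs: (ii)]; φR_n = 200.4 kips.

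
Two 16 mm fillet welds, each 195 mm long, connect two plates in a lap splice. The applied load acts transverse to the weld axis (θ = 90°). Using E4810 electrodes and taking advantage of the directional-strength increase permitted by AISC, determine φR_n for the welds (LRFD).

E48XX → F_EXX = 480 MPa.
t_e = 0.707 × 16 = 11.31 mm; A_we = 11.31 × 390 = 4412 mm².
Directional factor: 1.0 + 0.5 sin^1.5(90°) = 1.5.
F_nw = 0.6 × 480 × 1.5 = 432 MPa.
φR_n = 0.75 × 432 × 4412 × 10⁻³ = 1429 kN.

φR_n ≈ 1430 kN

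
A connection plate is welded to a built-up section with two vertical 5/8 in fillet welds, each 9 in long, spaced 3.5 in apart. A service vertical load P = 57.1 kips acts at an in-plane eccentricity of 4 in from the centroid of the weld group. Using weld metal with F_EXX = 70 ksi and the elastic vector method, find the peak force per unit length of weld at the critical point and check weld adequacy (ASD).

f_max ≈ 7.96 kip/in; adequate

Total weld length L_w = 18 in. Treat welds as unit-width lines.
Polar moment about centroid: J = 2[d³/12 + d(b/2)²] = 2[9³/12 + 9×1.75²] = 176.6 in³.
Direct shear f_v = P/L_w = 57.1 / 18 = 3.172 kip/in (vertical).
Torsion M = P·e = 57.1 × 4 = 228.4 kip·in.
Critical point at (x, y) = (1.75, 4.5) from centroid. f_tx = M·y/J = 5.819 kip/in; f_ty = M·x/J = 2.263 kip/in.
Resultant f_max = √[f_tx² + (f_v + f_ty)²] = √[5.819² + (3.172 + 2.263)²] = 7.963 kip/in.
Capacity per unit length: r_n/Ω = (1/2.0) × 0.6 × 70 × (0.707 × 0.625) = 9.279 kip/in.
7.963 ≤ 9.279 → adequate.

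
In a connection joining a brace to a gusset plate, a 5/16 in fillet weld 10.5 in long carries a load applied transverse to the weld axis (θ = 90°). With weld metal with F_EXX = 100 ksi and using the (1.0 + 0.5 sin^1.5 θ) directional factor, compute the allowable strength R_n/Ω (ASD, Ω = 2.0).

R_n/Ω ≈ 104 kips

t_e = 0.707 × 0.3125 = 0.2209 in; A_we = 0.2209 × 10.5 = 2.32 in².
Directional factor: 1.0 + 0.5 sin^1.5(90°) = 1.5.
F_nw = 0.6 × 100 × 1.5 = 90 ksi.
R_n/Ω = (90 × 2.32) / 2.0 = 104.4 kips.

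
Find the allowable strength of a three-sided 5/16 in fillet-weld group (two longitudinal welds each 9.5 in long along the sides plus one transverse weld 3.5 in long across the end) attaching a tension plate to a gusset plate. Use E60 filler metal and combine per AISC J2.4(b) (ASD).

R_n/Ω ≈ 89.5 kip

E60XX → F_EXX = 60 ksi.
t_e = 0.707 × 0.3125 = 0.2209 in.
R_nwl = 0.6 × 60 × 0.2209 × 19 = 151.1 kip (longitudinal, 2 welds).
R_nwt = 0.6 × 60 × 0.2209 × 3.5 = 27.84 kip (transverse, base value).
(i) R_nwl + R_nwt = 179 kip; (ii) 0.85 R_nwl + 1.5 R_nwt = 170.2 kip.
R_n = max = 179 kip [governs: (i)]; R_n/Ω = 89.48 kip.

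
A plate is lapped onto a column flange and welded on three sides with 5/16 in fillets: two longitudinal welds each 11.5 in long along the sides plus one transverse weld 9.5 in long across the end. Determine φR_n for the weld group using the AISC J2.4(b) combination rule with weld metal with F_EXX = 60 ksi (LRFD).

φR_n ≈ 202 kips

t_e = 0.707 × 0.3125 = 0.2209 in.
R_nwl = 0.6 × 60 × 0.2209 × 23 = 182.9 kips (longitudinal, 2 welds).
R_nwt = 0.6 × 60 × 0.2209 × 9.5 = 75.56 kips (transverse, base value).
(i) R_nwl + R_nwt = 258.5 kips; (ii) 0.85 R_nwl + 1.5 R_nwt = 268.8 kips.
R_n = max = 268.8 kips [governs: (ii)]; φR_n = 201.6 kips.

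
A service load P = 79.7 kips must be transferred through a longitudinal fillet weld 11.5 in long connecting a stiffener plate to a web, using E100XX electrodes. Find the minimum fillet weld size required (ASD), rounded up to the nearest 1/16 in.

E100XX → F_EXX = 100 ksi.
Total weld length L = 11.5 in.
Required throat t_e = P × Ω / (0.6 F_EXX × L) = 79.7 × 2.0 / (0.6 × 100 × 11.5) = 0.231 in.
Required leg w = t_e / 0.707 = 0.3268 in → use 3/8 in.

w = 3/8 in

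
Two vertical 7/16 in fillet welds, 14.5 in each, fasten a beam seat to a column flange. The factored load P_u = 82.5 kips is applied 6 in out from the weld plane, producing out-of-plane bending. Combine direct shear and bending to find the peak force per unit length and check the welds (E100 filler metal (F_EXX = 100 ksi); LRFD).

f_max ≈ 7.61 kip/in; adequate

L_w = 2 × 14.5 = 29 in; section modulus (unit throat) S = 2 × L²/6 = 70.08 in².
Direct shear f_v = P/L_w = 82.5/29 = 2.845 kip/in.
Moment M = P × e = 82.5 × 6 = 495 kip·in; bending f_b = M/S = 7.063 kip/in.
f_max = √(f_v² + f_b²) = √(2.845² + 7.063²) = 7.614 kip/in.
φr_n = 0.75 × 0.6 × 100 × (0.707 × 0.4375) = 13.92 kip/in → adequate.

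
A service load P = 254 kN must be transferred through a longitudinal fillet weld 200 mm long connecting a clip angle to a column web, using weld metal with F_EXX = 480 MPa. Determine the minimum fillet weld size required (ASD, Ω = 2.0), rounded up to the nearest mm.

Total weld length L = 200 mm.
Required throat t_e = P × Ω / (0.6 F_EXX × L) = 254 × 2.0 / (0.6 × 480 × 200 × 10⁻³) = 8.819 mm.
Required leg w = t_e / 0.707 = 12.47 mm → use 13 mm.

w = 13 mm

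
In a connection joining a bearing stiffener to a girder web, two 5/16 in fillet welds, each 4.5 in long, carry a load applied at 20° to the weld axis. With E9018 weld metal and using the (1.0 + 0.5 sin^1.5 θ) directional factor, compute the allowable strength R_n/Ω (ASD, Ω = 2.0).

R_n/Ω ≈ 59.1 kips

E90XX → F_EXX = 90 ksi.
t_e = 0.707 × 0.3125 = 0.2209 in; A_we = 0.2209 × 9 = 1.988 in².
Directional factor: 1.0 + 0.5 sin^1.5(20°) = 1.1.
F_nw = 0.6 × 90 × 1.1 = 59.4 ksi.
R_n/Ω = (59.4 × 1.988) / 2.0 = 59.06 kips.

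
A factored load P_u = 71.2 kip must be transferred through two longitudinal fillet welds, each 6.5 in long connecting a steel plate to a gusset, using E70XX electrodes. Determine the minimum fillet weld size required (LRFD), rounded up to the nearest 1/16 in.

w = 1/4 in

E70XX → F_EXX = 70 ksi.
Total weld length L = 13 in.
Required throat t_e = P_u / (φ × 0.6 F_EXX × L) = 71.2 / (0.75 × 0.6 × 70 × 13) = 0.1739 in.
Required leg w = t_e / 0.707 = 0.2459 in → use 1/4 in.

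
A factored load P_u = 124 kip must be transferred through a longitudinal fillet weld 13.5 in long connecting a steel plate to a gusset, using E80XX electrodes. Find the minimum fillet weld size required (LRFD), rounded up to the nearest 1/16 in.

w = 3/8 in

E80XX → F_EXX = 80 ksi.
Total weld length L = 13.5 in.
Required throat t_e = P_u / (φ × 0.6 F_EXX × L) = 124 / (0.75 × 0.6 × 80 × 13.5) = 0.2551 in.
Required leg w = t_e / 0.707 = 0.3609 in → use 3/8 in.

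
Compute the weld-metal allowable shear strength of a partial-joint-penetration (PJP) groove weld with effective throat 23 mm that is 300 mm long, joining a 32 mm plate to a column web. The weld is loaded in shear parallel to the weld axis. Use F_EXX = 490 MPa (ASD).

Effective throat (given) t_e = 23 mm.
A_we = 23 × 300 = 6900 mm².
F_nw = 0.6 F_EXX = 294 MPa.
R_n/Ω = (294 × 6900) / 2.0 × 10⁻³ = 1014 kN.

R_n/Ω ≈ 1010 kN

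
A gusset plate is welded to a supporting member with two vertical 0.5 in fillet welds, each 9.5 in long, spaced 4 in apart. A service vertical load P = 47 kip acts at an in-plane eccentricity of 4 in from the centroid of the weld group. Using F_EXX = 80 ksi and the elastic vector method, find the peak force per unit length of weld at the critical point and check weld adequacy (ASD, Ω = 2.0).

Total weld length L_w = 19 in. Treat welds as unit-width lines.
Polar moment about centroid: J = 2[d³/12 + d(b/2)²] = 2[9.5³/12 + 9.5×2²] = 218.9 in³.
Direct shear f_v = P/L_w = 47 / 19 = 2.474 kip/in (vertical).
Torsion M = P·e = 47 × 4 = 188 kip·in.
Critical point at (x, y) = (2, 4.75) from centroid. f_tx = M·y/J = 4.08 kip/in; f_ty = M·x/J = 1.718 kip/in.
Resultant f_max = √[f_tx² + (f_v + f_ty)²] = √[4.08² + (2.474 + 1.718)²] = 5.849 kip/in.
Capacity per unit length: r_n/Ω = (1/2.0) × 0.6 × 80 × (0.707 × 0.5) = 8.484 kip/in.
5.849 ≤ 8.484 → adequate.

f_max ≈ 5.85 kip/in; adequate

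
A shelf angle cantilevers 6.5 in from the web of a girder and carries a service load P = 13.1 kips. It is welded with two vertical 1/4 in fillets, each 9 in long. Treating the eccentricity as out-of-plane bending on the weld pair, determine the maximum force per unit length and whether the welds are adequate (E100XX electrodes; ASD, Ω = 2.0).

E100XX → F_EXX = 100 ksi.
L_w = 2 × 9 = 18 in; section modulus (unit throat) S = 2 × L²/6 = 27 in².
Direct shear f_v = P/L_w = 13.1/18 = 0.7278 kip/in.
Moment M = P × e = 13.1 × 6.5 = 85.15 kip·in; bending f_b = M/S = 3.154 kip/in.
f_max = √(f_v² + f_b²) = √(0.7278² + 3.154²) = 3.237 kip/in.
r_n/Ω = (1/2.0) × 0.6 × 100 × (0.707 × 0.25) = 5.302 kip/in → adequate.

f_max ≈ 3.24 kip/in; adequate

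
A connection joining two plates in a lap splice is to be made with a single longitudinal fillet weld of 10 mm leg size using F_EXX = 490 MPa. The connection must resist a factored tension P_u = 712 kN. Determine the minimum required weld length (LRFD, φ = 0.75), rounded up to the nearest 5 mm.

Throat t_e = 0.707 × 10 = 7.07 mm.
φr_n = 0.75 × 0.6 × 490 × 7.07 × 10⁻³ = 1.559 kN/mm.
L_req = P_u / φr_n = 712 / 1.559 = 456.7 mm total.
Round up → use L = 460 mm.

L = 460 mm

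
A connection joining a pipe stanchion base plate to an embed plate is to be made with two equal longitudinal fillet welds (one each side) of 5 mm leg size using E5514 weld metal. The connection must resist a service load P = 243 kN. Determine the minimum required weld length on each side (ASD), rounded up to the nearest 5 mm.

E55XX → F_EXX = 550 MPa.
Throat t_e = 0.707 × 5 = 3.535 mm.
r_n/Ω = (0.6 × 550 × 3.535) / 2.0 = 583.3 N/mm = 0.5833 kN/mm.
L_req = P / (r_n/Ω) = 243 / 0.5833 = 416.6 mm total.
Per side: 416.6 / 2 = 208.3 mm.
Round up → use L = 210 mm on each side.

L = 210 mm on each side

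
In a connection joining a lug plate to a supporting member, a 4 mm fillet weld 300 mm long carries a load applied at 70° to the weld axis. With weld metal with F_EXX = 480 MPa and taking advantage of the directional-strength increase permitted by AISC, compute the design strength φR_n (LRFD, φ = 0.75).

φR_n ≈ 267 kN

t_e = 0.707 × 4 = 2.828 mm; A_we = 2.828 × 300 = 848.4 mm².
Directional factor: 1.0 + 0.5 sin^1.5(70°) = 1.455.
F_nw = 0.6 × 480 × 1.455 = 419.2 MPa.
φR_n = 0.75 × 419.2 × 848.4 × 10⁻³ = 266.7 kN.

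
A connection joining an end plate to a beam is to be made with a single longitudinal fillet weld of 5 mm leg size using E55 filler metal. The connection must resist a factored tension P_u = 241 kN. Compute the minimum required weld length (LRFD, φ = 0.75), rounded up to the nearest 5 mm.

L = 280 mm

E55XX → F_EXX = 550 MPa.
Throat t_e = 0.707 × 5 = 3.535 mm.
φr_n = 0.75 × 0.6 × 550 × 3.535 × 10⁻³ = 0.8749 kN/mm.
L_req = P_u / φr_n = 241 / 0.8749 = 275.5 mm total.
Round up → use L = 280 mm.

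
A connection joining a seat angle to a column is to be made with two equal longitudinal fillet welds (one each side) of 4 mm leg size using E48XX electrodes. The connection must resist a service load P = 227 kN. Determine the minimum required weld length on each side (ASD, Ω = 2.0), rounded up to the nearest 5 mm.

E48XX → F_EXX = 480 MPa.
Throat t_e = 0.707 × 4 = 2.828 mm.
r_n/Ω = (0.6 × 480 × 2.828) / 2.0 = 407.2 N/mm = 0.4072 kN/mm.
L_req = P / (r_n/Ω) = 227 / 0.4072 = 557.4 mm total.
Per side: 557.4 / 2 = 278.7 mm.
Round up → use L = 280 mm on each side.

L = 280 mm on each side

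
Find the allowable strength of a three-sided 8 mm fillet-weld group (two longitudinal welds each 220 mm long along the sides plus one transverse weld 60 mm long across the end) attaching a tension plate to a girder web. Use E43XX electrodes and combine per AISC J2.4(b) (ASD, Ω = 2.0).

R_n/Ω ≈ 365 kN

E43XX → F_EXX = 430 MPa.
t_e = 0.707 × 8 = 5.656 mm.
R_nwl = 0.6 × 430 × 5.656 × 440 × 10⁻³ = 642.1 kN (longitudinal, 2 welds).
R_nwt = 0.6 × 430 × 5.656 × 60 × 10⁻³ = 87.55 kN (transverse, base value).
(i) R_nwl + R_nwt = 729.6 kN; (ii) 0.85 R_nwl + 1.5 R_nwt = 677.1 kN.
R_n = max = 729.6 kN [governs: (i)]; R_n/Ω = 364.8 kN.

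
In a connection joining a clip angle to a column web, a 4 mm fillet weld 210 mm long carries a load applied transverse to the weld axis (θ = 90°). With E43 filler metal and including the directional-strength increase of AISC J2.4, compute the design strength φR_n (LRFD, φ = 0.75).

E43XX → F_EXX = 430 MPa.
t_e = 0.707 × 4 = 2.828 mm; A_we = 2.828 × 210 = 593.9 mm².
Directional factor: 1.0 + 0.5 sin^1.5(90°) = 1.5.
F_nw = 0.6 × 430 × 1.5 = 387 MPa.
φR_n = 0.75 × 387 × 593.9 × 10⁻³ = 172.4 kN.

φR_n ≈ 172 kN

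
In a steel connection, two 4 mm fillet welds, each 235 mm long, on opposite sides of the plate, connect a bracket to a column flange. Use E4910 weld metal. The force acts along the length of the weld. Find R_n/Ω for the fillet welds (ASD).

R_n/Ω ≈ 195 kN

E49XX → F_EXX = 490 MPa.
Effective throat t_e = 0.707 × 4 = 2.828 mm.
Total length L = 470 mm; A_we = 2.828 × 470 = 1329 mm².
F_nw = 0.6 F_EXX = 0.6 × 490 = 294 MPa.
R_n = 294 × 1329 × 10⁻³ = 390.8 kN; R_n/Ω = 390.8/2.0 = 195.4 kN.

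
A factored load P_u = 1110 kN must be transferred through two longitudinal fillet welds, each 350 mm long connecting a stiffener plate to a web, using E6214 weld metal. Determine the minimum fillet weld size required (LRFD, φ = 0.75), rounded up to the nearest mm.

w = 9 mm

E62XX → F_EXX = 620 MPa.
Total weld length L = 700 mm.
Required throat t_e = P_u / (φ × 0.6 F_EXX × L) = 1110 / (0.75 × 0.6 × 620 × 700 × 10⁻³) = 5.684 mm.
Required leg w = t_e / 0.707 = 8.039 mm → use 9 mm.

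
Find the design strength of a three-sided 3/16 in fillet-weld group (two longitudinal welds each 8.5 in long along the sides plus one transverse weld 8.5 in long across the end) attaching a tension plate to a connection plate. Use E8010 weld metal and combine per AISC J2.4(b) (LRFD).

φR_n ≈ 130 kip

E80XX → F_EXX = 80 ksi.
t_e = 0.707 × 0.1875 = 0.1326 in.
R_nwl = 0.6 × 80 × 0.1326 × 17 = 108.2 kip (longitudinal, 2 welds).
R_nwt = 0.6 × 80 × 0.1326 × 8.5 = 54.09 kip (transverse, base value).
(i) R_nwl + R_nwt = 162.3 kip; (ii) 0.85 R_nwl + 1.5 R_nwt = 173.1 kip.
R_n = max = 173.1 kip [governs: (ii)]; φR_n = 129.8 kip.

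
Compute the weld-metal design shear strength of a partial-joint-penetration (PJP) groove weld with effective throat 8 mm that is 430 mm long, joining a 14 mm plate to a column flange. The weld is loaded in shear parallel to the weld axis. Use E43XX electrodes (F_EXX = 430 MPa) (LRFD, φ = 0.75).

Effective throat (given) t_e = 8 mm.
A_we = 8 × 430 = 3440 mm².
F_nw = 0.6 F_EXX = 258 MPa.
φR_n = 0.75 × 258 × 3440 × 10⁻³ = 665.6 kN.

φR_n ≈ 666 kN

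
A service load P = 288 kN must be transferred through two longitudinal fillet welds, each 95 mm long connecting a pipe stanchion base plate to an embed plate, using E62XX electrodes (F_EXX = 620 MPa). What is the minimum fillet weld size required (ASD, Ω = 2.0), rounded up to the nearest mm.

w = 12 mm

Total weld length L = 190 mm.
Required throat t_e = P × Ω / (0.6 F_EXX × L) = 288 × 2.0 / (0.6 × 620 × 190 × 10⁻³) = 8.149 mm.
Required leg w = t_e / 0.707 = 11.53 mm → use 12 mm.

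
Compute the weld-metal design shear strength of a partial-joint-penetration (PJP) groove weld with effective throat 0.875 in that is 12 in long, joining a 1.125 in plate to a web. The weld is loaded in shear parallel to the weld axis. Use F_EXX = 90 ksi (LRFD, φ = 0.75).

φR_n ≈ 425 kip

Effective throat (given) t_e = 0.875 in.
A_we = 0.875 × 12 = 10.5 in².
F_nw = 0.6 F_EXX = 54 ksi.
φR_n = 0.75 × 54 × 10.5 = 425.2 kip.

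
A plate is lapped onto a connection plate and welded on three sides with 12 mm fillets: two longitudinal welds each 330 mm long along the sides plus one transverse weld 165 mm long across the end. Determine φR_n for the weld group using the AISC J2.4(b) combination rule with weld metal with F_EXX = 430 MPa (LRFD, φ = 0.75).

φR_n ≈ 1350 kN

t_e = 0.707 × 12 = 8.484 mm.
R_nwl = 0.6 × 430 × 8.484 × 660 × 10⁻³ = 1445 kN (longitudinal, 2 welds).
R_nwt = 0.6 × 430 × 8.484 × 165 × 10⁻³ = 361.2 kN (transverse, base value).
(i) R_nwl + R_nwt = 1806 kN; (ii) 0.85 R_nwl + 1.5 R_nwt = 1770 kN.
R_n = max = 1806 kN [governs: (i)]; φR_n = 1354 kN.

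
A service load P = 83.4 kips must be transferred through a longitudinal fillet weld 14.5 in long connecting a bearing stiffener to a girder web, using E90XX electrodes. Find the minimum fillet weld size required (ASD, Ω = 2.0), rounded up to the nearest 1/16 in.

w = 5/16 in

E90XX → F_EXX = 90 ksi.
Total weld length L = 14.5 in.
Required throat t_e = P × Ω / (0.6 F_EXX × L) = 83.4 × 2.0 / (0.6 × 90 × 14.5) = 0.213 in.
Required leg w = t_e / 0.707 = 0.3013 in → use 5/16 in.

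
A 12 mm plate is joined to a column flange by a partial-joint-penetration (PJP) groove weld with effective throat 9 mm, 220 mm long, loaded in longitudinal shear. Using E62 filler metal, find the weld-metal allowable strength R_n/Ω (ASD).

R_n/Ω ≈ 368 kN

E62XX → F_EXX = 620 MPa.
Effective throat (given) t_e = 9 mm.
A_we = 9 × 220 = 1980 mm².
F_nw = 0.6 F_EXX = 372 MPa.
R_n/Ω = (372 × 1980) / 2.0 × 10⁻³ = 368.3 kN.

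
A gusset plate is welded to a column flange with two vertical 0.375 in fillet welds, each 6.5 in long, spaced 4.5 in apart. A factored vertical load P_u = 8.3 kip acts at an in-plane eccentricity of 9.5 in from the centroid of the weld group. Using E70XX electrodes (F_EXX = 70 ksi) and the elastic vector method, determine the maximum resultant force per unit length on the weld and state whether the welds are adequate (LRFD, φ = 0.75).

f_max ≈ 3.2 kip/in; adequate

Total weld length L_w = 13 in. Treat welds as unit-width lines.
Polar moment about centroid: J = 2[d³/12 + d(b/2)²] = 2[6.5³/12 + 6.5×2.25²] = 111.6 in³.
Direct shear f_v = P/L_w = 8.3 / 13 = 0.6385 kip/in (vertical).
Torsion M = P·e = 8.3 × 9.5 = 78.85 kip·in.
Critical point at (x, y) = (2.25, 3.25) from centroid. f_tx = M·y/J = 2.297 kip/in; f_ty = M·x/J = 1.59 kip/in.
Resultant f_max = √[f_tx² + (f_v + f_ty)²] = √[2.297² + (0.6385 + 1.59)²] = 3.2 kip/in.
Capacity per unit length: φr_n = 0.75 × 0.6 × 70 × (0.707 × 0.375) = 8.351 kip/in.
3.2 ≤ 8.351 → adequate.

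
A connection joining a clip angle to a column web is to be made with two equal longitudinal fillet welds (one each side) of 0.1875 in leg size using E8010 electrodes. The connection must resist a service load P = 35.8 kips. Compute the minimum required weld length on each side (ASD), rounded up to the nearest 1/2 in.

L = 6 in on each side

E80XX → F_EXX = 80 ksi.
Throat t_e = 0.707 × 0.1875 = 0.1326 in.
r_n/Ω = (0.6 × 80 × 0.1326) / 2.0 = 3.181 kip/in.
L_req = P / (r_n/Ω) = 35.8 / 3.181 = 11.25 in total.
Per side: 11.25 / 2 = 5.626 in.
Round up → use L = 6 in on each side.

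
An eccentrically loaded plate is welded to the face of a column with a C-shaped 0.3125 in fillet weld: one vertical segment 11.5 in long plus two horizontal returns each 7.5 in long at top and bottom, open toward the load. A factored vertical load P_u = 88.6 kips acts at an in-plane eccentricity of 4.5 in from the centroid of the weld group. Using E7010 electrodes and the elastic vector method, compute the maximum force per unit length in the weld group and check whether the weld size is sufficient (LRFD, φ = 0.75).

E70XX → F_EXX = 70 ksi.
Total weld length L_w = 26.5 in. Treat welds as unit-width lines.
Centroid: x̄ = 2×7.5×3.75 / 26.5 = 2.123 in from the vertical weld.
Polar moment about centroid: J = I_x + I_y = [11.5³/12 + 2×7.5×5.75²] + [11.5×2.123² + 2(7.5³/12 + 7.5×1.627²)] = 784.5 in³.
Direct shear f_v = P/L_w = 88.6 / 26.5 = 3.343 kip/in (vertical).
Torsion M = P·e = 88.6 × 4.5 = 398.7 kip·in.
Critical point at (x, y) = (5.377, 5.75) from centroid. f_tx = M·y/J = 2.922 kip/in; f_ty = M·x/J = 2.733 kip/in.
Resultant f_max = √[f_tx² + (f_v + f_ty)²] = √[2.922² + (3.343 + 2.733)²] = 6.742 kip/in.
Capacity per unit length: φr_n = 0.75 × 0.6 × 70 × (0.707 × 0.3125) = 6.96 kip/in.
6.742 ≤ 6.96 → adequate.

f_max ≈ 6.74 kip/in; adequate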